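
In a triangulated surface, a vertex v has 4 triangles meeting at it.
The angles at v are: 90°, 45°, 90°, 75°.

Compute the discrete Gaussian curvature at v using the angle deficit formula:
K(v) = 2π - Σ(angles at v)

Sum of angles = 300°. K = 360° - 300° = 60° = π/3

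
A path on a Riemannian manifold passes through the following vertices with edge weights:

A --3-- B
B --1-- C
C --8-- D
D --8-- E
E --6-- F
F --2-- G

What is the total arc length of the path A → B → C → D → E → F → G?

Arc length = 3 + 1 + 8 + 8 + 6 + 2 = 28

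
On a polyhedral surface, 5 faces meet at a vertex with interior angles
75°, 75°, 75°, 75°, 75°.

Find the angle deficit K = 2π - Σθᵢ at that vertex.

Sum of angles = 375°. K = 360° - 375° = -15°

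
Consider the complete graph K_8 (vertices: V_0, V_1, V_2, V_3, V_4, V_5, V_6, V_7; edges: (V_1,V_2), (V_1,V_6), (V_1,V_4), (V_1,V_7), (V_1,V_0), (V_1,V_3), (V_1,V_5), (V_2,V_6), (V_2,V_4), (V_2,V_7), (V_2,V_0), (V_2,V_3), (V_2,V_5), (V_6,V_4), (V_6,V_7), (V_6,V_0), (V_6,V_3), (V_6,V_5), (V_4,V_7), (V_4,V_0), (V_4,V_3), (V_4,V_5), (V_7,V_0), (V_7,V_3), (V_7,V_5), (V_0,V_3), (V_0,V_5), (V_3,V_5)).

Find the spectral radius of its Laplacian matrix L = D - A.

For the complete graph K_n, L = nI − J (J = all-ones matrix). J has eigenvalues n (once, eigenvector 𝟙) and 0 (multiplicity n−1), so L has eigenvalues 0 (once) and n (multiplicity n−1). Here n = 8: eigenvalue 0 once and 8 with multiplicity 7.
Laplacian eigenvalues: [0.0, 8.0, 8.0, 8.0, 8.0, 8.0, 8.0, 8.0]. Largest eigenvalue (spectral radius) = 8.0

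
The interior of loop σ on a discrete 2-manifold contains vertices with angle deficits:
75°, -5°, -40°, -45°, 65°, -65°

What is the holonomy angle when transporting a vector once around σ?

Holonomy = total enclosed curvature = 75° + (-5°) + (-40°) + (-45°) + 65° + (-65°) = -15°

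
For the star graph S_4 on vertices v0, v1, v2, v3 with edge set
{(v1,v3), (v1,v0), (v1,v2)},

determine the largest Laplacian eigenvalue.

The star S_4 is the complete bipartite graph K_{1,3} (one hub of degree 3, 3 leaves of degree 1). The Laplacian spectrum of K_{p,q} is 0, p (multiplicity q−1), q (multiplicity p−1), p+q. With p = 1, q = 3: 0 once, 1 with multiplicity 2, and 4 once. (Check: trace L = sum of degrees = 6 = 2·1 + 4.)
Laplacian eigenvalues: [0.0, 1.0, 1.0, 4.0]. Largest eigenvalue (spectral radius) = 4.0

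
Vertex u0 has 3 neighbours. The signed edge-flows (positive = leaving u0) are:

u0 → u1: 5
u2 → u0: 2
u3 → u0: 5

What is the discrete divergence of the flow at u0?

Divergence = sum of outgoing flows = 5 + (-2) + (-5) = -2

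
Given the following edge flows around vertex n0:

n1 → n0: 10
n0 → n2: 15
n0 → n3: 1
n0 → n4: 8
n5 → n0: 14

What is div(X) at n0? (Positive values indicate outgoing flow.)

Divergence = sum of outgoing flows = (-10) + 15 + 1 + 8 + (-14) = 0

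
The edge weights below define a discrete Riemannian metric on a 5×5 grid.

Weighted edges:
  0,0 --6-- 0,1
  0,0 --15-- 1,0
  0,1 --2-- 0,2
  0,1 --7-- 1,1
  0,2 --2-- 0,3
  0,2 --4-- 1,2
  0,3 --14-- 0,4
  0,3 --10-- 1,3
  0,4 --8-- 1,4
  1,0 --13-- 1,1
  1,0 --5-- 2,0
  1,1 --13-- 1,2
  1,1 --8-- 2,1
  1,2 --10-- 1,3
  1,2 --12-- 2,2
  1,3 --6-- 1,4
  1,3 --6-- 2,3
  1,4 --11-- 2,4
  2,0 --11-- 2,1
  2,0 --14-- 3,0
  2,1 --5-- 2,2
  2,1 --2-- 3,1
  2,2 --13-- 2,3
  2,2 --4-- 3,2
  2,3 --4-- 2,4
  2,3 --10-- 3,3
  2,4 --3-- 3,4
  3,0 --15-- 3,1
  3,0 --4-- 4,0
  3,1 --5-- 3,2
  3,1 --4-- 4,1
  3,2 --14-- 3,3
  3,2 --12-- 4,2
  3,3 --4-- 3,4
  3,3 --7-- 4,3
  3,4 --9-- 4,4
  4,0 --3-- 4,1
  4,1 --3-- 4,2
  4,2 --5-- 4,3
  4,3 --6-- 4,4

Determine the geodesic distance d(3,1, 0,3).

Shortest path: 3,1 → 2,1 → 1,1 → 0,1 → 0,2 → 0,3, total weight = 21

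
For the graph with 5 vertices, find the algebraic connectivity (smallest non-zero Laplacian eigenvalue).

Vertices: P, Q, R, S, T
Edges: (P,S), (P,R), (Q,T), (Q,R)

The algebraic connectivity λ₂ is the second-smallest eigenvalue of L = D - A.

Degrees: deg(P) = 2, deg(Q) = 2, deg(R) = 2, deg(S) = 1, deg(T) = 1.
L = D − A with rows/columns ordered (P, Q, R, S, T):
  [ 2,  0, -1, -1,  0]
  [ 0,  2, -1,  0, -1]
  [-1, -1,  2,  0,  0]
  [-1,  0,  0,  1,  0]
  [ 0, -1,  0,  0,  1]
Characteristic polynomial: det(λI − L) = λ(λ² − 3λ + 1)(λ² − 5λ + 5).
Roots: λ = 0; (λ² − 3λ + 1) = 0 ⇒ λ = (3 ± √5)/2 ≈ 0.382, 2.618; (λ² − 5λ + 5) = 0 ⇒ λ = (5 ± √5)/2 ≈ 1.382, 3.618.
(Check: the roots sum (with multiplicity) to 8, matching trace L = Σdeg = 2·4 = 8.)
Laplacian eigenvalues: [0.0, 0.382, 1.382, 2.618, 3.618]. Algebraic connectivity (smallest non-zero eigenvalue) = 0.382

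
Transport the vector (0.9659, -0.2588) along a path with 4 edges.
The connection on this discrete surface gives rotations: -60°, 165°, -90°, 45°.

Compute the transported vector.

Total rotation: (-60°) + 165° + (-90°) + 45° = 60°. Final vector: (0.7071, 0.7071)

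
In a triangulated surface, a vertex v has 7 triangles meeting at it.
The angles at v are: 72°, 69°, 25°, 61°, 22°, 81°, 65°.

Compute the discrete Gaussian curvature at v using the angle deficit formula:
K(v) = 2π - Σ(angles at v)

Sum of angles = 395°. K = 360° - 395° = -35° = -7π/36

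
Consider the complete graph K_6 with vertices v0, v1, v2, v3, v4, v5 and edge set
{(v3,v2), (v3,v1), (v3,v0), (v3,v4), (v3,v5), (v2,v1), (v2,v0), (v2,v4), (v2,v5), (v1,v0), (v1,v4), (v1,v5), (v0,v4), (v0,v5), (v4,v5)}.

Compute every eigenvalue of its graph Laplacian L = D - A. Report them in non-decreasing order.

For the complete graph K_n, L = nI − J (J = all-ones matrix). J has eigenvalues n (once, eigenvector 𝟙) and 0 (multiplicity n−1), so L has eigenvalues 0 (once) and n (multiplicity n−1). Here n = 6: eigenvalue 0 once and 6 with multiplicity 5.
Laplacian eigenvalues (increasing order): [0.0, 6.0, 6.0, 6.0, 6.0, 6.0]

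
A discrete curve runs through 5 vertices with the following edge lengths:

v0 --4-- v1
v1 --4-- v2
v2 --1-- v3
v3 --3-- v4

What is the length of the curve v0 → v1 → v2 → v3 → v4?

Arc length = 4 + 4 + 1 + 3 = 12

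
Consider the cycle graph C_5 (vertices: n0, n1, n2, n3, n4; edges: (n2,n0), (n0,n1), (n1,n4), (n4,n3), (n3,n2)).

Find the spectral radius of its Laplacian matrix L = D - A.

The cycle graph C_n has Laplacian eigenvalues λ_k = 2 − 2cos(2πk/n), k = 0, 1, …, n−1. Here n = 5:
k=0: 2 − 2cos(0) = 0.0; k=1: 2 − 2cos(2π/5) = 1.382; k=2: 2 − 2cos(4π/5) = 3.618; k=3: 2 − 2cos(6π/5) = 3.618; k=4: 2 − 2cos(8π/5) = 1.382.
Laplacian eigenvalues: [0.0, 1.382, 1.382, 3.618, 3.618]. Largest eigenvalue (spectral radius) = 3.618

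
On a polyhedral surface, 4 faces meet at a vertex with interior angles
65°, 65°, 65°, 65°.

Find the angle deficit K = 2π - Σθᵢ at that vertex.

Sum of angles = 260°. K = 360° - 260° = 100°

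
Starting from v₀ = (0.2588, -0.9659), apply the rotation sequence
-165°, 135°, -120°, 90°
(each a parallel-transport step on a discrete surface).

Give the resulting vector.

Total rotation: (-165°) + 135° + (-120°) + 90° = -60°. Final vector: (-0.7071, -0.7071)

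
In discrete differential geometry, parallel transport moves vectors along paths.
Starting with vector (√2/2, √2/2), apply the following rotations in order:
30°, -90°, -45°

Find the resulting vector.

Total rotation: 30° + (-90°) + (-45°) = -105°. Final vector: (0.5000, -0.8660)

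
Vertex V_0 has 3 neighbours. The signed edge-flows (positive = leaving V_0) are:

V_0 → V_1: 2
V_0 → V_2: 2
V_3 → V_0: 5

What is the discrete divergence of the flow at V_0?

Divergence = sum of outgoing flows = 2 + 2 + (-5) = -1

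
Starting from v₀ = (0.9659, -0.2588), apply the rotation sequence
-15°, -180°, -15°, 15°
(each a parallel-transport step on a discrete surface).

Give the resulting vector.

Total rotation: (-15°) + (-180°) + (-15°) + 15° = -195° ≡ 165° (mod 360°). Final vector: (-0.8660, 0.5000)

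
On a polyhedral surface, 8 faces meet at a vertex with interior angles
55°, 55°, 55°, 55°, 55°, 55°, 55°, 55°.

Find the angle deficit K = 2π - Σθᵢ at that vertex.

Sum of angles = 440°. K = 360° - 440° = -80°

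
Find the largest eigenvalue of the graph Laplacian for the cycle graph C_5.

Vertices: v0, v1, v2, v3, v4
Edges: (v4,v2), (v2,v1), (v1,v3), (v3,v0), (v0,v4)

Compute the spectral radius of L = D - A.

The cycle graph C_n has Laplacian eigenvalues λ_k = 2 − 2cos(2πk/n), k = 0, 1, …, n−1. Here n = 5:
k=0: 2 − 2cos(0) = 0.0; k=1: 2 − 2cos(2π/5) = 1.382; k=2: 2 − 2cos(4π/5) = 3.618; k=3: 2 − 2cos(6π/5) = 3.618; k=4: 2 − 2cos(8π/5) = 1.382.
Laplacian eigenvalues: [0.0, 1.382, 1.382, 3.618, 3.618]. Largest eigenvalue (spectral radius) = 3.618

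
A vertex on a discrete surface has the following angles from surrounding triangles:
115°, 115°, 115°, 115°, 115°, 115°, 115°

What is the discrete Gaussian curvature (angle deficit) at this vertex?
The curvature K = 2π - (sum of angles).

Sum of angles = 805°. K = 360° - 805° = -445°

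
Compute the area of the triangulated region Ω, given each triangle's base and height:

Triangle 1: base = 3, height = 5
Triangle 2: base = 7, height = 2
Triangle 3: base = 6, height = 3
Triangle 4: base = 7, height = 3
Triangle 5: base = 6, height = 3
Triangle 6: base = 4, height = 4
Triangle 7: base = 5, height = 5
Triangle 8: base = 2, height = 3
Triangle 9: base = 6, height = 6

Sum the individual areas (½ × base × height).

(1/2)×3×5 + (1/2)×7×2 + (1/2)×6×3 + (1/2)×7×3 + (1/2)×6×3 + (1/2)×4×4 + (1/2)×5×5 + (1/2)×2×3 + (1/2)×6×6 = 84.5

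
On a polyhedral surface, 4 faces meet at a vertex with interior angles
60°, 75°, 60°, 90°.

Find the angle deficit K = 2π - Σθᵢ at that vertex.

Sum of angles = 285°. K = 360° - 285° = 75° = 5π/12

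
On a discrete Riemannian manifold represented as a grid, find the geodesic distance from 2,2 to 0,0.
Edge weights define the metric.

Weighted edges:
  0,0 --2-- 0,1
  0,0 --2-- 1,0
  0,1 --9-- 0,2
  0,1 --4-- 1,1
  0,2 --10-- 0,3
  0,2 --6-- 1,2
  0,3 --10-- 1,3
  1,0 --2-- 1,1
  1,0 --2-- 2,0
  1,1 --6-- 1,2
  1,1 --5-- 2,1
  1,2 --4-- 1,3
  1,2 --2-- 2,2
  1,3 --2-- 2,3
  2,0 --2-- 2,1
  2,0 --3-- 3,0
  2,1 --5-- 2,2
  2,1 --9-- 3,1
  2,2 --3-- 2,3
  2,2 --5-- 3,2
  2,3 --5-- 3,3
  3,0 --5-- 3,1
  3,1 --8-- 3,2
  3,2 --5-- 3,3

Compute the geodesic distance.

Shortest path: 2,2 → 2,1 → 2,0 → 1,0 → 0,0, total weight = 11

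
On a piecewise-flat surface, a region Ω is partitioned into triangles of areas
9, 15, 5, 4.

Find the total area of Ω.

9 + 15 + 5 + 4 = 33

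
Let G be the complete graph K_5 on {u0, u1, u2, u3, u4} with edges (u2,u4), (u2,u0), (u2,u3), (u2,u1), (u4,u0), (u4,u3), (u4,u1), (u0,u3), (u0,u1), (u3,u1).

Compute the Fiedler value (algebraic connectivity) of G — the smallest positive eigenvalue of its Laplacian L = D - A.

For the complete graph K_n, L = nI − J (J = all-ones matrix). J has eigenvalues n (once, eigenvector 𝟙) and 0 (multiplicity n−1), so L has eigenvalues 0 (once) and n (multiplicity n−1). Here n = 5: eigenvalue 0 once and 5 with multiplicity 4.
Laplacian eigenvalues: [0.0, 5.0, 5.0, 5.0, 5.0]. Algebraic connectivity (smallest non-zero eigenvalue) = 5.0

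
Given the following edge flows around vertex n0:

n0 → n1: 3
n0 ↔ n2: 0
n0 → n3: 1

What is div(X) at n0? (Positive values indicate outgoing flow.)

Divergence = sum of outgoing flows = 3 + 0 + 1 = 4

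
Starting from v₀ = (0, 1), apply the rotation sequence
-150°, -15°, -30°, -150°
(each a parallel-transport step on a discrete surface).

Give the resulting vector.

Total rotation: (-150°) + (-15°) + (-30°) + (-150°) = -345° ≡ 15° (mod 360°). Final vector: (-0.2588, 0.9659)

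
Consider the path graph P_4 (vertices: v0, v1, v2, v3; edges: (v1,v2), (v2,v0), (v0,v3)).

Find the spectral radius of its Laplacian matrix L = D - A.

The path graph P_n has Laplacian eigenvalues λ_k = 2 − 2cos(kπ/n), k = 0, 1, …, n−1. Here n = 4:
k=0: 2 − 2cos(0) = 0.0; k=1: 2 − 2cos(π/4) = 0.5858; k=2: 2 − 2cos(π/2) = 2.0; k=3: 2 − 2cos(3π/4) = 3.4142.
Laplacian eigenvalues: [0.0, 0.5858, 2.0, 3.4142]. Largest eigenvalue (spectral radius) = 3.4142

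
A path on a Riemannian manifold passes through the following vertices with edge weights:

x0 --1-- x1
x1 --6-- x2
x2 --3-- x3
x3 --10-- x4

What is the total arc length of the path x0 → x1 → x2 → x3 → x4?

Arc length = 1 + 6 + 3 + 10 = 20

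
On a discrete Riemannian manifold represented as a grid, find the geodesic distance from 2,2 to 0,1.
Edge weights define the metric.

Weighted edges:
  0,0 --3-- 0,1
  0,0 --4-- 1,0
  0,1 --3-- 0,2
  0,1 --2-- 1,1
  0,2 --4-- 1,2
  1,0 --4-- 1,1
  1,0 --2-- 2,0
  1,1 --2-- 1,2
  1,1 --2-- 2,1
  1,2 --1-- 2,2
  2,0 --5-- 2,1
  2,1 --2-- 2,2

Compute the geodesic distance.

Shortest path: 2,2 → 1,2 → 1,1 → 0,1, total weight = 5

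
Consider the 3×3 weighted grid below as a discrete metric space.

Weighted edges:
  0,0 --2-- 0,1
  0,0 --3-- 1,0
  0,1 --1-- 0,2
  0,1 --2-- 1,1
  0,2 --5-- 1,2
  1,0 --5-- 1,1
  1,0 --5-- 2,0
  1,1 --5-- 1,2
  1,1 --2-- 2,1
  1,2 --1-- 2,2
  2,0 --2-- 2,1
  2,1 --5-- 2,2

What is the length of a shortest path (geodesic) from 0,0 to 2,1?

Shortest path: 0,0 → 0,1 → 1,1 → 2,1, total weight = 6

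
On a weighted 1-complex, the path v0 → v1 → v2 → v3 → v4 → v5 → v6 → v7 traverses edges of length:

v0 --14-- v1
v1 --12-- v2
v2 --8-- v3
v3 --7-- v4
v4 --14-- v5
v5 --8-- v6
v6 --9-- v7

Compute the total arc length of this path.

Arc length = 14 + 12 + 8 + 7 + 14 + 8 + 9 = 72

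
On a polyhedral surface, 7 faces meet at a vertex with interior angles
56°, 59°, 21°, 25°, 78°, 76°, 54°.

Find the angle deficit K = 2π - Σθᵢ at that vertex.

Sum of angles = 369°. K = 360° - 369° = -9° = -π/20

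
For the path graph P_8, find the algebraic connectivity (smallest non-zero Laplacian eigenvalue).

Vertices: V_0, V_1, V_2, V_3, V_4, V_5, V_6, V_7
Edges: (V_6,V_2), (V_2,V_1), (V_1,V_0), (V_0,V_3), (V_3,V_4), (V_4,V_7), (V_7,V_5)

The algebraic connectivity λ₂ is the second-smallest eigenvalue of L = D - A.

The path graph P_n has Laplacian eigenvalues λ_k = 2 − 2cos(kπ/n), k = 0, 1, …, n−1. Here n = 8:
k=0: 2 − 2cos(0) = 0.0; k=1: 2 − 2cos(π/8) = 0.1522; k=2: 2 − 2cos(π/4) = 0.5858; k=3: 2 − 2cos(3π/8) = 1.2346; k=4: 2 − 2cos(π/2) = 2.0; k=5: 2 − 2cos(5π/8) = 2.7654; k=6: 2 − 2cos(3π/4) = 3.4142; k=7: 2 − 2cos(7π/8) = 3.8478.
Laplacian eigenvalues: [0.0, 0.1522, 0.5858, 1.2346, 2.0, 2.7654, 3.4142, 3.8478]. Algebraic connectivity (smallest non-zero eigenvalue) = 0.1522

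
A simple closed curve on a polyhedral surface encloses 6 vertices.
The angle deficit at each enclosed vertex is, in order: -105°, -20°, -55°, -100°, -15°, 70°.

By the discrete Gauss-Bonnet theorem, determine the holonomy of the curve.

Holonomy = total enclosed curvature = (-105°) + (-20°) + (-55°) + (-100°) + (-15°) + 70° = -225°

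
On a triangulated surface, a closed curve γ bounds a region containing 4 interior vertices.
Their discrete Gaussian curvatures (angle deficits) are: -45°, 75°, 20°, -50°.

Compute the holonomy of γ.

Holonomy = total enclosed curvature = (-45°) + 75° + 20° + (-50°) = 0°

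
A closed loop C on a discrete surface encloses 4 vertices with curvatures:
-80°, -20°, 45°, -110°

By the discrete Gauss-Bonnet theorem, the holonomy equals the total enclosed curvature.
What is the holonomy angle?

Holonomy = total enclosed curvature = (-80°) + (-20°) + 45° + (-110°) = -165°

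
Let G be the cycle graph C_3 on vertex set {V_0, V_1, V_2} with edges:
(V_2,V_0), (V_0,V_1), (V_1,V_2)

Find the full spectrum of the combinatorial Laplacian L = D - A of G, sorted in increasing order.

The cycle graph C_n has Laplacian eigenvalues λ_k = 2 − 2cos(2πk/n), k = 0, 1, …, n−1. Here n = 3:
k=0: 2 − 2cos(0) = 0.0; k=1: 2 − 2cos(2π/3) = 3.0; k=2: 2 − 2cos(4π/3) = 3.0.
Laplacian eigenvalues (increasing order): [0.0, 3.0, 3.0]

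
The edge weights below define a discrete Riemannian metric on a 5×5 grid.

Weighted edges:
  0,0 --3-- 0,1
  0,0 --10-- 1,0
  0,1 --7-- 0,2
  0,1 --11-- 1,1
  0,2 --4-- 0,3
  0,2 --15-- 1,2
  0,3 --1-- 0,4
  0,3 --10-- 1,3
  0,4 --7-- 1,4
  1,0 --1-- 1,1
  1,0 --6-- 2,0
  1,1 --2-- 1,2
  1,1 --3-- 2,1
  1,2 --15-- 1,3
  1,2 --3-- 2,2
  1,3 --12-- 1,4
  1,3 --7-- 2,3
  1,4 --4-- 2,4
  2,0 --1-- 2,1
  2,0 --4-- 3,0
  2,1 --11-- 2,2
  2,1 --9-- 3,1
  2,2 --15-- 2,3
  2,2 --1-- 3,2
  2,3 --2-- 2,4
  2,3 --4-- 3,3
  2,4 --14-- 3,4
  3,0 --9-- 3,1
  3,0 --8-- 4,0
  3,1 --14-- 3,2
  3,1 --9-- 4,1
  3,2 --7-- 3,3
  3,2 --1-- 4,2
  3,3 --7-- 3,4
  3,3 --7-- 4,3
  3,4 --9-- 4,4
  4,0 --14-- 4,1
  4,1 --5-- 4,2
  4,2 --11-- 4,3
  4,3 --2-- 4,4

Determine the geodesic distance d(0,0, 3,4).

Shortest path: 0,0 → 1,0 → 1,1 → 1,2 → 2,2 → 3,2 → 3,3 → 3,4, total weight = 31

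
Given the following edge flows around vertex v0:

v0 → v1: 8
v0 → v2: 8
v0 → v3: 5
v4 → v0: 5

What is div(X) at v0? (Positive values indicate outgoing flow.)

Divergence = sum of outgoing flows = 8 + 8 + 5 + (-5) = 16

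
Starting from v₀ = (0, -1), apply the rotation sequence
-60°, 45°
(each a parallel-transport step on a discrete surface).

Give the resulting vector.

Total rotation: (-60°) + 45° = -15°. Final vector: (-0.2588, -0.9659)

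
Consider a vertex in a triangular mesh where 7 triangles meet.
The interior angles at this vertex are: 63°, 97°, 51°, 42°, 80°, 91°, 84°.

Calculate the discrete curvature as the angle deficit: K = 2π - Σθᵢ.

Sum of angles = 508°. K = 360° - 508° = -148° = -37π/45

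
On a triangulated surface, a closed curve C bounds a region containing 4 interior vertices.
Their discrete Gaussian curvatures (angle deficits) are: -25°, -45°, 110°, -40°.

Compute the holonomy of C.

Holonomy = total enclosed curvature = (-25°) + (-45°) + 110° + (-40°) = 0°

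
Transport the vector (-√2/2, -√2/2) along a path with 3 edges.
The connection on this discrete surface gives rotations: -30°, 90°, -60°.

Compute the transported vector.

Total rotation: (-30°) + 90° + (-60°) = 0°. Final vector: (-0.7071, -0.7071)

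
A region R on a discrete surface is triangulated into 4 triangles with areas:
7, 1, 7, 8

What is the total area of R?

7 + 1 + 7 + 8 = 23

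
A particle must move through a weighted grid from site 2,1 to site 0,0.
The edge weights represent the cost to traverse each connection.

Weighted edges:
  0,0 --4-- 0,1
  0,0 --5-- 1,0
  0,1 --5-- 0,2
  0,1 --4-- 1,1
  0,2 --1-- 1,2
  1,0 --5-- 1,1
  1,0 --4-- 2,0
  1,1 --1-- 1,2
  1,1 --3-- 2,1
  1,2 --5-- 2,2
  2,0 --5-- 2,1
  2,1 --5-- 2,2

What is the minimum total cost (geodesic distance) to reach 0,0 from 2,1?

Shortest path: 2,1 → 1,1 → 0,1 → 0,0, total weight = 11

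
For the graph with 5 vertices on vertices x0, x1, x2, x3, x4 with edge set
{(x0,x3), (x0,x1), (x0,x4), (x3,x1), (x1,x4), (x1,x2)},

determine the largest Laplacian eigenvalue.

Degrees: deg(x0) = 3, deg(x1) = 4, deg(x2) = 1, deg(x3) = 2, deg(x4) = 2.
L = D − A with rows/columns ordered (x0, x1, x2, x3, x4):
  [ 3, -1,  0, -1, -1]
  [-1,  4, -1, -1, -1]
  [ 0, -1,  1,  0,  0]
  [-1, -1,  0,  2,  0]
  [-1, -1,  0,  0,  2]
Characteristic polynomial: det(λI − L) = λ(λ − 1)(λ − 2)(λ − 4)(λ − 5).
Roots: λ = 0; (λ − 1) = 0 ⇒ λ = 1; (λ − 2) = 0 ⇒ λ = 2; (λ − 4) = 0 ⇒ λ = 4; (λ − 5) = 0 ⇒ λ = 5.
(Check: the roots sum (with multiplicity) to 12, matching trace L = Σdeg = 2·6 = 12.)
Laplacian eigenvalues: [0.0, 1.0, 2.0, 4.0, 5.0]. Largest eigenvalue (spectral radius) = 5.0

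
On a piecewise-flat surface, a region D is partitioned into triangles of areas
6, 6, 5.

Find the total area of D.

6 + 6 + 5 = 17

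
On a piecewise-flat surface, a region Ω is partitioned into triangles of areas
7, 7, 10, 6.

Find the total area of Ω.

7 + 7 + 10 + 6 = 30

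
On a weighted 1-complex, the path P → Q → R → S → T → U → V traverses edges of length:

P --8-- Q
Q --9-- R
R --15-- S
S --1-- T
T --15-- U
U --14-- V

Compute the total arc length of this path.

Arc length = 8 + 9 + 15 + 1 + 15 + 14 = 62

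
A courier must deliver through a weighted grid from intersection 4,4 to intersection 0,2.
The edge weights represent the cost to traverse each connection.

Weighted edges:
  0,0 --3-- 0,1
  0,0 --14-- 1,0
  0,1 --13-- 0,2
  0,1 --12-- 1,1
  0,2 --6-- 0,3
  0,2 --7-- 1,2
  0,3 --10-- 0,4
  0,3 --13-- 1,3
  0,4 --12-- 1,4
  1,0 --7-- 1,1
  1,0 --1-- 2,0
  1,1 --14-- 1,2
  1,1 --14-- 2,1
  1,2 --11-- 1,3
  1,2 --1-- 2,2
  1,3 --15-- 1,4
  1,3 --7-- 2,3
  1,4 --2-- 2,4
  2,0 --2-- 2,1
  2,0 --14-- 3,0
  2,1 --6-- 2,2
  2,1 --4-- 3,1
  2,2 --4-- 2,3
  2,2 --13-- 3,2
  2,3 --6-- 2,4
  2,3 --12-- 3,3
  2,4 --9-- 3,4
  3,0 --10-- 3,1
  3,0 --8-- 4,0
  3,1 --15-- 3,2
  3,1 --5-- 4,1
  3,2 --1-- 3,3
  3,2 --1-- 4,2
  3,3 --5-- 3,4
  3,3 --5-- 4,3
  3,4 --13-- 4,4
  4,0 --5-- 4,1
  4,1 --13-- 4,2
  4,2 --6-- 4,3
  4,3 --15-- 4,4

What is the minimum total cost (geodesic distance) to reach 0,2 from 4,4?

Shortest path: 4,4 → 3,4 → 3,3 → 3,2 → 2,2 → 1,2 → 0,2, total weight = 40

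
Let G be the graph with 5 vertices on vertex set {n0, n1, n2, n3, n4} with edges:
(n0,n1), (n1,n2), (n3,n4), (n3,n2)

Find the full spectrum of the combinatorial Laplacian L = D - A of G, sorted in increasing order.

Degrees: deg(n0) = 1, deg(n1) = 2, deg(n2) = 2, deg(n3) = 2, deg(n4) = 1.
L = D − A with rows/columns ordered (n0, n1, n2, n3, n4):
  [ 1, -1,  0,  0,  0]
  [-1,  2, -1,  0,  0]
  [ 0, -1,  2, -1,  0]
  [ 0,  0, -1,  2, -1]
  [ 0,  0,  0, -1,  1]
Characteristic polynomial: det(λI − L) = λ(λ² − 3λ + 1)(λ² − 5λ + 5).
Roots: λ = 0; (λ² − 3λ + 1) = 0 ⇒ λ = (3 ± √5)/2 ≈ 0.382, 2.618; (λ² − 5λ + 5) = 0 ⇒ λ = (5 ± √5)/2 ≈ 1.382, 3.618.
(Check: the roots sum (with multiplicity) to 8, matching trace L = Σdeg = 2·4 = 8.)
Laplacian eigenvalues (increasing order): [0.0, 0.382, 1.382, 2.618, 3.618]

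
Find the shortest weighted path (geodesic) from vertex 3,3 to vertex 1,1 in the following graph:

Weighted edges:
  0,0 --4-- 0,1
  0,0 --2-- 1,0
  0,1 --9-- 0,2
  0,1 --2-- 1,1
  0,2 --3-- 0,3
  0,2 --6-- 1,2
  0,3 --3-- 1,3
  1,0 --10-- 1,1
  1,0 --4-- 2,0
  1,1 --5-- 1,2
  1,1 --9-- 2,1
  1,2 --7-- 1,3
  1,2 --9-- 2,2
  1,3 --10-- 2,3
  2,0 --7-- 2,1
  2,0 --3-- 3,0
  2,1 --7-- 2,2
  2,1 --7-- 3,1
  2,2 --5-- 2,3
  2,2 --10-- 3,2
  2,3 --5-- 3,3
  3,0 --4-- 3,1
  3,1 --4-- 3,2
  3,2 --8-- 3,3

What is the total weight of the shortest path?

Shortest path: 3,3 → 2,3 → 2,2 → 1,2 → 1,1, total weight = 24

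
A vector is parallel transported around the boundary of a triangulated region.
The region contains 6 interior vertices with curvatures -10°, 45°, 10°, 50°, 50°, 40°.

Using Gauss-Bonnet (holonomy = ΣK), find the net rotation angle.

Holonomy = total enclosed curvature = (-10°) + 45° + 10° + 50° + 50° + 40° = 185°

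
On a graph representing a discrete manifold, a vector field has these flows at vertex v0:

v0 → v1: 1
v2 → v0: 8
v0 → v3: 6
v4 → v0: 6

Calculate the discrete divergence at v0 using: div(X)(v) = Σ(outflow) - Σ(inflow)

Divergence = sum of outgoing flows = 1 + (-8) + 6 + (-6) = -7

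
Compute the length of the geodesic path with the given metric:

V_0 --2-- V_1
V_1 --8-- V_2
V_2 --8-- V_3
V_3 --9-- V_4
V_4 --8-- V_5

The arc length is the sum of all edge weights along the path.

Arc length = 2 + 8 + 8 + 9 + 8 = 35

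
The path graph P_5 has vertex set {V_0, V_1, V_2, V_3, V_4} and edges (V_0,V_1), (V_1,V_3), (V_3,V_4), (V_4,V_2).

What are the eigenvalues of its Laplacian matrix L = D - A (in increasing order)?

The path graph P_n has Laplacian eigenvalues λ_k = 2 − 2cos(kπ/n), k = 0, 1, …, n−1. Here n = 5:
k=0: 2 − 2cos(0) = 0.0; k=1: 2 − 2cos(π/5) = 0.382; k=2: 2 − 2cos(2π/5) = 1.382; k=3: 2 − 2cos(3π/5) = 2.618; k=4: 2 − 2cos(4π/5) = 3.618.
Laplacian eigenvalues (increasing order): [0.0, 0.382, 1.382, 2.618, 3.618]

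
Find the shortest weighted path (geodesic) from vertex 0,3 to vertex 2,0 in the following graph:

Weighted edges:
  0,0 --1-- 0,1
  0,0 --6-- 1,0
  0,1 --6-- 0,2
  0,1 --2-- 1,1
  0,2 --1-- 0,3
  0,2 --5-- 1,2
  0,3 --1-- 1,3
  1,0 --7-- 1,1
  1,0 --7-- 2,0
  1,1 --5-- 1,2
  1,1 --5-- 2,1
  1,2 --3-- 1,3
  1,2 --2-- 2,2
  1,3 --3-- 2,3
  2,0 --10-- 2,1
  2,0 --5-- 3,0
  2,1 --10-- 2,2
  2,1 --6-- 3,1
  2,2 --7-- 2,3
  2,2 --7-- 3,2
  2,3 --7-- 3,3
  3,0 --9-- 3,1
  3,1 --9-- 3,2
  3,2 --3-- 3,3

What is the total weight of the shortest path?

Shortest path: 0,3 → 0,2 → 0,1 → 0,0 → 1,0 → 2,0, total weight = 21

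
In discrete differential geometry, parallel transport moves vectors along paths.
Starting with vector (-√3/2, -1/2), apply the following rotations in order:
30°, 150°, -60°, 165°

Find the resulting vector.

Total rotation: 30° + 150° + (-60°) + 165° = 285° ≡ -75° (mod 360°). Final vector: (-0.7071, 0.7071)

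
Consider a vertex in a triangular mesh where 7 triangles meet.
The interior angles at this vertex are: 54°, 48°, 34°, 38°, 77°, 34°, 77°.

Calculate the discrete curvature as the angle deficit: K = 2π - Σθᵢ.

Sum of angles = 362°. K = 360° - 362° = -2° = -π/90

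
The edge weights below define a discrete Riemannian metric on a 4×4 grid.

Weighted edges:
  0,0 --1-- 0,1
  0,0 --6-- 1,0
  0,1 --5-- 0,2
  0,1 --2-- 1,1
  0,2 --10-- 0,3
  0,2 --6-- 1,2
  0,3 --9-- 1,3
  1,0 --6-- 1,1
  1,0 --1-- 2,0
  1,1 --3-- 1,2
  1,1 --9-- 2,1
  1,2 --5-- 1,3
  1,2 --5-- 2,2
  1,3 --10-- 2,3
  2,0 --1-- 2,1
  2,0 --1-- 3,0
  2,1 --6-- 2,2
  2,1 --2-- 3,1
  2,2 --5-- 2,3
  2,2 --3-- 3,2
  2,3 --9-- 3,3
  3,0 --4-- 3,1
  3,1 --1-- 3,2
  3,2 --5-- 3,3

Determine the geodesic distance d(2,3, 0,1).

Shortest path: 2,3 → 2,2 → 1,2 → 1,1 → 0,1, total weight = 15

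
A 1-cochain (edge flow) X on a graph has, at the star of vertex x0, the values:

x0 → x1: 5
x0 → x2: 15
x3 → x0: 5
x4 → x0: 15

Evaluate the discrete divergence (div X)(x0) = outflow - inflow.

Divergence = sum of outgoing flows = 5 + 15 + (-5) + (-15) = 0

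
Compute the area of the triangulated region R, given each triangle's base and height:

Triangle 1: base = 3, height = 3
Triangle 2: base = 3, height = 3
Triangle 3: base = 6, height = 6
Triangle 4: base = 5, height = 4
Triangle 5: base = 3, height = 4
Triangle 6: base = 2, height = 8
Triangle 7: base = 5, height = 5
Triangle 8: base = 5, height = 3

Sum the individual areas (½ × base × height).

(1/2)×3×3 + (1/2)×3×3 + (1/2)×6×6 + (1/2)×5×4 + (1/2)×3×4 + (1/2)×2×8 + (1/2)×5×5 + (1/2)×5×3 = 71.0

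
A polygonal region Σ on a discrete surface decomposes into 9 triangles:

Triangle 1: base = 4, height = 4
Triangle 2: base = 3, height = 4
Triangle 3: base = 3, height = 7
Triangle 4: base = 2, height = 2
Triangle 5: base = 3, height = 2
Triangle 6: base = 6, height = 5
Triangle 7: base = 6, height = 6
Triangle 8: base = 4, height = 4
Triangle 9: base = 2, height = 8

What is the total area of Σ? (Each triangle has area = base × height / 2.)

(1/2)×4×4 + (1/2)×3×4 + (1/2)×3×7 + (1/2)×2×2 + (1/2)×3×2 + (1/2)×6×5 + (1/2)×6×6 + (1/2)×4×4 + (1/2)×2×8 = 78.5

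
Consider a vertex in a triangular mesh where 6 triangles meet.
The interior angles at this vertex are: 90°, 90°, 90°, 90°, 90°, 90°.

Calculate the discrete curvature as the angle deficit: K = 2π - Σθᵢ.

Sum of angles = 540°. K = 360° - 540° = -180°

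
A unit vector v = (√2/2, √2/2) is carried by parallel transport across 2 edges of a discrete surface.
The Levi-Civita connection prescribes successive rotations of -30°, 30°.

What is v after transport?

Total rotation: (-30°) + 30° = 0°. Final vector: (0.7071, 0.7071)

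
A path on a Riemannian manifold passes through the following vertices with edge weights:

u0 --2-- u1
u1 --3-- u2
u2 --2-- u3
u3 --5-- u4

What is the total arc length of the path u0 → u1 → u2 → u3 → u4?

Arc length = 2 + 3 + 2 + 5 = 12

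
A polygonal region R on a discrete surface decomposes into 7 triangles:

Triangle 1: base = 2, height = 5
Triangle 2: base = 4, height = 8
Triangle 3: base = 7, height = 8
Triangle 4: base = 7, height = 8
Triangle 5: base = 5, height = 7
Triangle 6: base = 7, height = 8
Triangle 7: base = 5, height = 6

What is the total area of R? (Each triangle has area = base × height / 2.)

(1/2)×2×5 + (1/2)×4×8 + (1/2)×7×8 + (1/2)×7×8 + (1/2)×5×7 + (1/2)×7×8 + (1/2)×5×6 = 137.5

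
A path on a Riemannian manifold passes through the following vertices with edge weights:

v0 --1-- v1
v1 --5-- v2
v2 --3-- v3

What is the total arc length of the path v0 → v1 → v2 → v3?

Arc length = 1 + 5 + 3 = 9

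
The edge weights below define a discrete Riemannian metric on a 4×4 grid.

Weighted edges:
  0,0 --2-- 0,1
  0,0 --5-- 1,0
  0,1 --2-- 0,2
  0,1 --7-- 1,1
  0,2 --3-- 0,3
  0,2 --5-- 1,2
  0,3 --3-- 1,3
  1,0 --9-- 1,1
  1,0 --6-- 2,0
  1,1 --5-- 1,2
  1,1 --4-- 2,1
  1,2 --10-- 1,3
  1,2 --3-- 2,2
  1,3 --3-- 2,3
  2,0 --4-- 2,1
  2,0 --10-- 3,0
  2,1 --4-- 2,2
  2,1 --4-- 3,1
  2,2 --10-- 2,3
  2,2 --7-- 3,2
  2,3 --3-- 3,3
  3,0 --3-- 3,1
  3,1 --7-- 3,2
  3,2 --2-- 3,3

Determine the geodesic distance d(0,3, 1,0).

Shortest path: 0,3 → 0,2 → 0,1 → 0,0 → 1,0, total weight = 12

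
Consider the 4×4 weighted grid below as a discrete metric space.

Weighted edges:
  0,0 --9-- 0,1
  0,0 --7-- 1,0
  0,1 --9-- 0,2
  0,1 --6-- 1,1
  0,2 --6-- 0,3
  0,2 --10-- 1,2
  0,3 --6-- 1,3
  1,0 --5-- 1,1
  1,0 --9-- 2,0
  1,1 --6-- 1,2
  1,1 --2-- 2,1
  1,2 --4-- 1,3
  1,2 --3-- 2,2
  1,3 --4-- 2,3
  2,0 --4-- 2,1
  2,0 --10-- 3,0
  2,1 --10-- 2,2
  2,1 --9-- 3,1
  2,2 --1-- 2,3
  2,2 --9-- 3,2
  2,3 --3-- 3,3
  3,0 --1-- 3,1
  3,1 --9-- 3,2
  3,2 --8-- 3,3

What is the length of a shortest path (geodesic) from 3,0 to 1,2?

Shortest path: 3,0 → 3,1 → 2,1 → 1,1 → 1,2, total weight = 18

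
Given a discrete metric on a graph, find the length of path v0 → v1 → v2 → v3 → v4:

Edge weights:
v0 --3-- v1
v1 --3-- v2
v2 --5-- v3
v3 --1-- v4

Arc length = 3 + 3 + 5 + 1 = 12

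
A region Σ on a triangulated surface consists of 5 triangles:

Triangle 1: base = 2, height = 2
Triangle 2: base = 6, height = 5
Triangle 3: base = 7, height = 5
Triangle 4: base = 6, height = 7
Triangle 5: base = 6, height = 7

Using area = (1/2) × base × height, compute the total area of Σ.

(1/2)×2×2 + (1/2)×6×5 + (1/2)×7×5 + (1/2)×6×7 + (1/2)×6×7 = 76.5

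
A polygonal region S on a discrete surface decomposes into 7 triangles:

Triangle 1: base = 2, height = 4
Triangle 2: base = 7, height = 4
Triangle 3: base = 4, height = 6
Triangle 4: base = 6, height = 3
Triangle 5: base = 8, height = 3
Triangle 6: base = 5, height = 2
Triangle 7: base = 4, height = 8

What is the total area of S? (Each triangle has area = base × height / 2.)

(1/2)×2×4 + (1/2)×7×4 + (1/2)×4×6 + (1/2)×6×3 + (1/2)×8×3 + (1/2)×5×2 + (1/2)×4×8 = 72.0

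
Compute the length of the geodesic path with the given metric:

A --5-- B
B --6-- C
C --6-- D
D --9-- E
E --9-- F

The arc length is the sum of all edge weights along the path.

Arc length = 5 + 6 + 6 + 9 + 9 = 35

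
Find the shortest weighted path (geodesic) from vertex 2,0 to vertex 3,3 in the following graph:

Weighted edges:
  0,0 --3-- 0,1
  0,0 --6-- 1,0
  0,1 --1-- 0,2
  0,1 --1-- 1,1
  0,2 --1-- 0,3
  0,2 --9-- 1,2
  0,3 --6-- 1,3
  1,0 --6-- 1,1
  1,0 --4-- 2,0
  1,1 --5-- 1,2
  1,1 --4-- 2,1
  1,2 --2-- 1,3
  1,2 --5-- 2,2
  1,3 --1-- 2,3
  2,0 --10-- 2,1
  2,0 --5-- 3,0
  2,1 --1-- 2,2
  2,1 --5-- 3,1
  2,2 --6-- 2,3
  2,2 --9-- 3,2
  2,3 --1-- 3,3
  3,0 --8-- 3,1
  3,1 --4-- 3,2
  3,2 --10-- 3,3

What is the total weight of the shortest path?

Shortest path: 2,0 → 2,1 → 2,2 → 2,3 → 3,3, total weight = 18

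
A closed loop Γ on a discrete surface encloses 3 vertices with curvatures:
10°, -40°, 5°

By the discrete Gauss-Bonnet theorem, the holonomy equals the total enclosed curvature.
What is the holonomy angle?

Holonomy = total enclosed curvature = 10° + (-40°) + 5° = -25°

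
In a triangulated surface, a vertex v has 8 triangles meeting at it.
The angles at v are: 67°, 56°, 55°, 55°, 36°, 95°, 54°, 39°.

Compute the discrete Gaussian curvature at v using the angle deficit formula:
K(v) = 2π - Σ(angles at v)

Sum of angles = 457°. K = 360° - 457° = -97° = -97π/180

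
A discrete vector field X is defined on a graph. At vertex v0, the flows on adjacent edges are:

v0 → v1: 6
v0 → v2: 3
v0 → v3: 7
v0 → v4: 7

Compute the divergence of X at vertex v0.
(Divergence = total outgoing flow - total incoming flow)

Divergence = sum of outgoing flows = 6 + 3 + 7 + 7 = 23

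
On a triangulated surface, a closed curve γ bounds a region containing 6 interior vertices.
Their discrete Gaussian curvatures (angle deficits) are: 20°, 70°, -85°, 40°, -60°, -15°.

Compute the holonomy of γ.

Holonomy = total enclosed curvature = 20° + 70° + (-85°) + 40° + (-60°) + (-15°) = -30°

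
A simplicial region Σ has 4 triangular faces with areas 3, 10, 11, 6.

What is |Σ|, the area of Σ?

3 + 10 + 11 + 6 = 30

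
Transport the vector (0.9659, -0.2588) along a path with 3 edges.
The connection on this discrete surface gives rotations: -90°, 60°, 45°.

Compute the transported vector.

Total rotation: (-90°) + 60° + 45° = 15°. Final vector: (1, 0)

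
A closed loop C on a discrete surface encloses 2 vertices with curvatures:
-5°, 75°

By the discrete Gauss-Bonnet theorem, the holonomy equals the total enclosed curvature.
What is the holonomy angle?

Holonomy = total enclosed curvature = (-5°) + 75° = 70°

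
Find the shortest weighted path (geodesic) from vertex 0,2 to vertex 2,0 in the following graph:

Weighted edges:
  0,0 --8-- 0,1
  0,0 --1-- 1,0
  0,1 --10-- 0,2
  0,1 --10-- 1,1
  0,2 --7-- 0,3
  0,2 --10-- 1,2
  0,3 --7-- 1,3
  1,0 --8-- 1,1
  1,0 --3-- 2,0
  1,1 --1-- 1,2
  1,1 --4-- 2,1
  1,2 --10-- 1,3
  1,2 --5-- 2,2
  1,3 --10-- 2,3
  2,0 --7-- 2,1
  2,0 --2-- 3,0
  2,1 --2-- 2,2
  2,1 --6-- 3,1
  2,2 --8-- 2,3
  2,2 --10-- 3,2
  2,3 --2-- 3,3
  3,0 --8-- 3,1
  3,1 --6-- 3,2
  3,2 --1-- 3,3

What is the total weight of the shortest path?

Shortest path: 0,2 → 1,2 → 1,1 → 2,1 → 2,0, total weight = 22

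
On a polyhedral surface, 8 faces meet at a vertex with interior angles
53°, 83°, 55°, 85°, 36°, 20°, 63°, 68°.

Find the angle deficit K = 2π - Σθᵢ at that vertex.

Sum of angles = 463°. K = 360° - 463° = -103° = -103π/180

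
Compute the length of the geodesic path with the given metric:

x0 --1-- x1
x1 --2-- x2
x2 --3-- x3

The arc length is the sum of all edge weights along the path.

Arc length = 1 + 2 + 3 = 6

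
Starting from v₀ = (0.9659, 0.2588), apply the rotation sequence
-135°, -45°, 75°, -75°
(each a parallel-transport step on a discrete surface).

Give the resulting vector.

Total rotation: (-135°) + (-45°) + 75° + (-75°) = -180° ≡ 180° (mod 360°). Final vector: (-0.9659, -0.2588)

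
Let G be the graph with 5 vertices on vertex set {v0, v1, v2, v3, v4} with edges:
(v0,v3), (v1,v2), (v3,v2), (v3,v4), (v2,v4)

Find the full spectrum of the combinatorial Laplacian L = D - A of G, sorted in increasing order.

Degrees: deg(v0) = 1, deg(v1) = 1, deg(v2) = 3, deg(v3) = 3, deg(v4) = 2.
L = D − A with rows/columns ordered (v0, v1, v2, v3, v4):
  [ 1,  0,  0, -1,  0]
  [ 0,  1, -1,  0,  0]
  [ 0, -1,  3, -1, -1]
  [-1,  0, -1,  3, -1]
  [ 0,  0, -1, -1,  2]
Characteristic polynomial: det(λI − L) = λ(λ² − 5λ + 3)(λ² − 5λ + 5).
Roots: λ = 0; (λ² − 5λ + 3) = 0 ⇒ λ = (5 ± √13)/2 ≈ 0.6972, 4.3028; (λ² − 5λ + 5) = 0 ⇒ λ = (5 ± √5)/2 ≈ 1.382, 3.618.
(Check: the roots sum (with multiplicity) to 10, matching trace L = Σdeg = 2·5 = 10.)
Laplacian eigenvalues (increasing order): [0.0, 0.6972, 1.382, 3.618, 4.3028]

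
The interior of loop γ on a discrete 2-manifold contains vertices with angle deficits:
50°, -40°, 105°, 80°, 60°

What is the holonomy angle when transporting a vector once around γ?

Holonomy = total enclosed curvature = 50° + (-40°) + 105° + 80° + 60° = 255°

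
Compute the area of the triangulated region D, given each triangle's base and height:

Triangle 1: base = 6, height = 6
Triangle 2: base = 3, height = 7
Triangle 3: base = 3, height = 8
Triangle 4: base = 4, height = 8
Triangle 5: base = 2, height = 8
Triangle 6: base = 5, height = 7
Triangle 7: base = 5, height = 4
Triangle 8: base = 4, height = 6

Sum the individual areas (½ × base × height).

(1/2)×6×6 + (1/2)×3×7 + (1/2)×3×8 + (1/2)×4×8 + (1/2)×2×8 + (1/2)×5×7 + (1/2)×5×4 + (1/2)×4×6 = 104.0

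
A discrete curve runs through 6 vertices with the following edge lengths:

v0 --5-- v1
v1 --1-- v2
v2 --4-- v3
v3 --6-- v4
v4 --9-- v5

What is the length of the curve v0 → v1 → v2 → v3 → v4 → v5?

Arc length = 5 + 1 + 4 + 6 + 9 = 25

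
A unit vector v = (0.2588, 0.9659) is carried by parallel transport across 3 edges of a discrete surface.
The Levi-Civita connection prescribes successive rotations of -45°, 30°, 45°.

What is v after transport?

Total rotation: (-45°) + 30° + 45° = 30°. Final vector: (-0.2588, 0.9659)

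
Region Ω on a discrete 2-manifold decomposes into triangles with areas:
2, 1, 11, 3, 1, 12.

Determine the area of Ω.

2 + 1 + 11 + 3 + 1 + 12 = 30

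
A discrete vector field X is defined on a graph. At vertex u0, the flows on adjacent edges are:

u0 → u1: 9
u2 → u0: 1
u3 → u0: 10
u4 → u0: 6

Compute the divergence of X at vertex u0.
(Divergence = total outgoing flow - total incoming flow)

Divergence = sum of outgoing flows = 9 + (-1) + (-10) + (-6) = -8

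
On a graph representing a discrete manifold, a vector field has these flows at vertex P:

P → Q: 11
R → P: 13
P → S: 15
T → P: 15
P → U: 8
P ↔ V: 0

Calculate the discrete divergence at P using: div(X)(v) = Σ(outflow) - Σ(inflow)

Divergence = sum of outgoing flows = 11 + (-13) + 15 + (-15) + 8 + 0 = 6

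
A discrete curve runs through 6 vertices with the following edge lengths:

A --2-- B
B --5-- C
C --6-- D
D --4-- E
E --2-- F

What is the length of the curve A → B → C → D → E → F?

Arc length = 2 + 5 + 6 + 4 + 2 = 19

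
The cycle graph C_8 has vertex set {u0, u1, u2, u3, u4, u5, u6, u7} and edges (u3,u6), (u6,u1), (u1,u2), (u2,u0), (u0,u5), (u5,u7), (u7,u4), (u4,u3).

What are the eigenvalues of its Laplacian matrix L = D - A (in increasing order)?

The cycle graph C_n has Laplacian eigenvalues λ_k = 2 − 2cos(2πk/n), k = 0, 1, …, n−1. Here n = 8:
k=0: 2 − 2cos(0) = 0.0; k=1: 2 − 2cos(π/4) = 0.5858; k=2: 2 − 2cos(π/2) = 2.0; k=3: 2 − 2cos(3π/4) = 3.4142; k=4: 2 − 2cos(π) = 4.0; k=5: 2 − 2cos(5π/4) = 3.4142; k=6: 2 − 2cos(3π/2) = 2.0; k=7: 2 − 2cos(7π/4) = 0.5858.
Laplacian eigenvalues (increasing order): [0.0, 0.5858, 0.5858, 2.0, 2.0, 3.4142, 3.4142, 4.0]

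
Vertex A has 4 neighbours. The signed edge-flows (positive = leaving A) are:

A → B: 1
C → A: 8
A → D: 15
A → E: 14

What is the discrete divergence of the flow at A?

Divergence = sum of outgoing flows = 1 + (-8) + 15 + 14 = 22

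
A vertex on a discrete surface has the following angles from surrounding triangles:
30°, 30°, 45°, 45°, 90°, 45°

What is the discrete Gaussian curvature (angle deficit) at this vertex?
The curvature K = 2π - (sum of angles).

Sum of angles = 285°. K = 360° - 285° = 75°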